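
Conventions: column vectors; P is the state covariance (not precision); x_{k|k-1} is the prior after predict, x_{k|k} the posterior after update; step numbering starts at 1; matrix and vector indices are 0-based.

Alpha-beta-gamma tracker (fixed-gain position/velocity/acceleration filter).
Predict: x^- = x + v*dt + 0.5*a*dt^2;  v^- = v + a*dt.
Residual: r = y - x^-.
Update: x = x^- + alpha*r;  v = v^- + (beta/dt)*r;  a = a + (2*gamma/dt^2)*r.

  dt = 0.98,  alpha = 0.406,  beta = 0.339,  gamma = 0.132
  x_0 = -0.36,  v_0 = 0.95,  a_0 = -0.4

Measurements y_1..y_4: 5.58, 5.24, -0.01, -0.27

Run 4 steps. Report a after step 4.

step 1: x_pred=0.3789  r=5.2011  x^+=2.4906  v^+=2.3571  a^+=1.0297
step 2: x_pred=5.2950  r=-0.0550  x^+=5.2727  v^+=3.3472  a^+=1.0146
step 3: x_pred=9.0402  r=-9.0502  x^+=5.3658  v^+=1.2109  a^+=-1.4732
step 4: x_pred=5.8450  r=-6.1150  x^+=3.3623  v^+=-2.3481  a^+=-3.1541

a_post = -3.1541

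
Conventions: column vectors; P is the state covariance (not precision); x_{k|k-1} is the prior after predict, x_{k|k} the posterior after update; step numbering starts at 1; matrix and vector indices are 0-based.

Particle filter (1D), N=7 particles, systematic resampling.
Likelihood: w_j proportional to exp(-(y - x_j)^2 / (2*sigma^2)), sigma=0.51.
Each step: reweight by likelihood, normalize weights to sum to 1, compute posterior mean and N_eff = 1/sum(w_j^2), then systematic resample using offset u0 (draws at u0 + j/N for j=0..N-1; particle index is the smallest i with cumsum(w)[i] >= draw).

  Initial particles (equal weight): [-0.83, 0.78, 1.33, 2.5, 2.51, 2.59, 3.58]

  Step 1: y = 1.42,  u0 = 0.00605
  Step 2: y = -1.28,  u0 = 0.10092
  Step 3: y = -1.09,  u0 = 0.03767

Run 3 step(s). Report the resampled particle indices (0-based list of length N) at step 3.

resampled_idx = [0, 1, 2, 3, 4, 5, 6]

step 1: w=[0.0000, 0.2646, 0.5725, 0.0618, 0.0592, 0.0418, 0.0001]  mean=1.3795  Neff=2.4583  idx=[1, 1, 2, 2, 2, 2, 3]
step 2: w=[0.4929, 0.4929, 0.0035, 0.0035, 0.0035, 0.0035, 0.0000]  mean=0.7878  Neff=2.0576  idx=[0, 0, 0, 1, 1, 1, 1]
step 3: w=[0.1429, 0.1429, 0.1429, 0.1429, 0.1429, 0.1429, 0.1429]  mean=0.7800  Neff=7.0000  idx=[0, 1, 2, 3, 4, 5, 6]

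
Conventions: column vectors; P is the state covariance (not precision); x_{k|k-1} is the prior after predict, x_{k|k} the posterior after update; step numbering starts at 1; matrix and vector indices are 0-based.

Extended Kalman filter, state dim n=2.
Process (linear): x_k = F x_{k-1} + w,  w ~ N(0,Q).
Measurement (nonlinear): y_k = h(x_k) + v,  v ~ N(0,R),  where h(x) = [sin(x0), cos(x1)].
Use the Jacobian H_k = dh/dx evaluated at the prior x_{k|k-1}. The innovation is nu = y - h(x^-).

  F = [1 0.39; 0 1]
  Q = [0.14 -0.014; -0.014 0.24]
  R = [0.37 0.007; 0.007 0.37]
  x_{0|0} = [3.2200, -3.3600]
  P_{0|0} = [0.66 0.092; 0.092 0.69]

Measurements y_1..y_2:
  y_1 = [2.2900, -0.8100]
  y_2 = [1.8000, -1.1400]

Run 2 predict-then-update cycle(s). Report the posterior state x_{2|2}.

step 1: x^-=[1.9096, -3.3600]  P^-=[0.9767 0.3471; 0.3471 0.9300]  H_jac=[-0.3324 0.0000; 0.0000 -0.2167]  S=[0.4779 0.0320; 0.0320 0.4137]  K=[-0.6706 -0.1299; -0.2099 -0.4709]  nu=[1.3468, 0.1662]  x^+=[0.9848, -3.7209]  P^+=[0.7493 0.2436; 0.2436 0.8109]
step 2: x^-=[-0.4663, -3.7209]  P^-=[1.2026 0.5458; 0.5458 1.0509]  H_jac=[0.8932 0.0000; 0.0000 -0.5475]  S=[1.3295 -0.2599; -0.2599 0.6850]  K=[0.7806 -0.1401; 0.2187 -0.7569]  nu=[2.2496, -0.3032]  x^+=[1.3321, -2.9994]  P^+=[0.3222 0.0847; 0.0847 0.5088]

x_post = [1.3321, -2.9994]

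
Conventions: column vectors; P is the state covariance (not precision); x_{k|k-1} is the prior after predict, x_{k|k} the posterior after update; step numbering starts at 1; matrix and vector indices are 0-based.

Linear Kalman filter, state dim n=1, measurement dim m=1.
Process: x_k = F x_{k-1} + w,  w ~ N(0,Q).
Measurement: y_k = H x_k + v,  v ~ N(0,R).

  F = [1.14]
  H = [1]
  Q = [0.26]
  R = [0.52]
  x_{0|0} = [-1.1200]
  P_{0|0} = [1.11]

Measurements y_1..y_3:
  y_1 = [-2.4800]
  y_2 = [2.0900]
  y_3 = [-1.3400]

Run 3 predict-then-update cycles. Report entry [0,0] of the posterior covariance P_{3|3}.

step 1: x^-=[-1.2768]  P^-=[1.7026]  S=[2.2226]  K=[0.7660]  nu=[-1.2032]  x^+=[-2.1985]  P^+=[0.3983]
step 2: x^-=[-2.5063]  P^-=[0.7777]  S=[1.2977]  K=[0.5993]  nu=[4.5963]  x^+=[0.2482]  P^+=[0.3116]
step 3: x^-=[0.2829]  P^-=[0.6650]  S=[1.1850]  K=[0.5612]  nu=[-1.6229]  x^+=[-0.6278]  P^+=[0.2918]

P_post[0,0] = 0.2918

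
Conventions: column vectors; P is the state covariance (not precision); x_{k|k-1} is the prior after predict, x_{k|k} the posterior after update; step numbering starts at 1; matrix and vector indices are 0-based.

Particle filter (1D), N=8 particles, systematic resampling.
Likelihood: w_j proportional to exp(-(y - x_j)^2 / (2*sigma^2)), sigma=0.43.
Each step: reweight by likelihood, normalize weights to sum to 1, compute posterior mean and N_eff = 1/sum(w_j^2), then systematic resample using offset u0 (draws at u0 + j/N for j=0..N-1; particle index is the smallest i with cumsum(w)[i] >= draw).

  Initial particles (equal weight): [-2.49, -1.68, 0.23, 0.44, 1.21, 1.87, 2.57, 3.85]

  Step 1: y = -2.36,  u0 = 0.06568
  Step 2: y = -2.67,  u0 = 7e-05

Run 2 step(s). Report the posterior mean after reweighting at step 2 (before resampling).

step 1: w=[0.7694, 0.2306, 0.0000, 0.0000, 0.0000, 0.0000, 0.0000, 0.0000]  mean=-2.3032  Neff=1.5501  idx=[0, 0, 0, 0, 0, 0, 1, 1]
step 2: w=[0.1625, 0.1625, 0.1625, 0.1625, 0.1625, 0.1625, 0.0125, 0.0125]  mean=-2.4697  Neff=6.2999  idx=[0, 0, 1, 2, 3, 3, 4, 5]

post_mean = -2.4697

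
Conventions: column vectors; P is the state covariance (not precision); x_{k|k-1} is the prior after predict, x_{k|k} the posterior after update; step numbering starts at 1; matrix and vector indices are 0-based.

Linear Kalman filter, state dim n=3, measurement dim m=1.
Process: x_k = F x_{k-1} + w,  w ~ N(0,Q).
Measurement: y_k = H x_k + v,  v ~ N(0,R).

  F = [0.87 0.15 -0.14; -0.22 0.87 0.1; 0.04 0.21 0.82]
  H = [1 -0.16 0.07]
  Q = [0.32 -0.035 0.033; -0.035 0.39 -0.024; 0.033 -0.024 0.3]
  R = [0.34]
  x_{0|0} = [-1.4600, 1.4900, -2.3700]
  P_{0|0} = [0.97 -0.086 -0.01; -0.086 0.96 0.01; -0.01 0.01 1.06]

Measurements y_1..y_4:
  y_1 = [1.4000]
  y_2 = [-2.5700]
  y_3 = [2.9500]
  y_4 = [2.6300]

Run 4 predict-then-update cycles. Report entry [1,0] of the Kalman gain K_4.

K[1,0] = -0.0624

step 1: x^-=[-0.7149, 1.3805, -1.6889]  P^-=[1.0761 -0.1747 -0.0471; -0.1747 1.2093 0.2399; -0.0471 0.2399 1.0580]  S=[1.4962]  K=[0.7357; -0.2349; -0.0076]  nu=[2.4540]  x^+=[1.0905, 0.8041, -1.7076]  P^+=[0.2663 0.0838 -0.0387; 0.0838 1.1267 0.2372; -0.0387 0.2372 1.0579]
step 2: x^-=[1.3085, 0.2889, -1.1877]  P^-=[0.5890 0.0771 -0.0331; 0.0771 1.2772 0.4463; -0.0331 0.4463 1.1420]  S=[0.9280]  K=[0.6189; -0.1035; -0.0264]  nu=[-3.7491]  x^+=[-1.0118, 0.6770, -1.0886]  P^+=[0.2335 0.1365 -0.0179; 0.1365 1.2672 0.4438; -0.0179 0.4438 1.1414]
step 3: x^-=[-0.6263, 0.7027, -0.7910]  P^-=[0.5690 0.1190 0.0047; 0.1190 1.3976 0.6266; 0.0047 0.6266 1.2777]  S=[0.8995]  K=[0.6117; -0.0675; -0.0068]  nu=[3.7442]  x^+=[1.6640, 0.4499, -0.8166]  P^+=[0.2324 0.1562 0.0084; 0.1562 1.3935 0.6262; 0.0084 0.6262 1.2776]
step 4: x^-=[1.6295, -0.0564, -0.5086]  P^-=[0.5647 0.1317 0.0324; 0.1317 1.5176 0.7899; 0.0324 0.7899 1.4397]  S=[0.8953]  K=[0.6097; -0.0624; 0.0075]  nu=[1.0271]  x^+=[2.2557, -0.1204, -0.5008]  P^+=[0.2318 0.1657 0.0282; 0.1657 1.5141 0.7903; 0.0282 0.7903 1.4397]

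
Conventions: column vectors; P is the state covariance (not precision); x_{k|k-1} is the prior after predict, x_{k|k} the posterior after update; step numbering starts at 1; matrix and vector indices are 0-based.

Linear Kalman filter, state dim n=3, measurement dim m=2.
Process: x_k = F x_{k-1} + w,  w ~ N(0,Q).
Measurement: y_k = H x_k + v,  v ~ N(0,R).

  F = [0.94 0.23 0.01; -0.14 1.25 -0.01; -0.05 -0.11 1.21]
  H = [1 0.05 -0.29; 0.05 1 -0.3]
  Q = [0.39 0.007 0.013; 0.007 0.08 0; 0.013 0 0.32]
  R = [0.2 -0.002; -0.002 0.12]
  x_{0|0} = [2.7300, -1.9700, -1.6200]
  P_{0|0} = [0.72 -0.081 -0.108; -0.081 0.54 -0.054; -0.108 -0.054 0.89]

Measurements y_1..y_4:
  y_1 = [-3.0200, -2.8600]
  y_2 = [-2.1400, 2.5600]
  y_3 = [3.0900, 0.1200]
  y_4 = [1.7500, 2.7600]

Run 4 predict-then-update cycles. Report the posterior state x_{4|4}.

x_post = [0.6366, 0.8278, -4.0961]

step 1: x^-=[2.0969, -2.8285, -1.8800]  P^-=[1.0175 -0.0245 -0.1522; -0.0245 0.9673 -0.1397; -0.1522 -0.1397 1.6579]  S=[1.4493 0.3073; 0.3073 1.3250]  K=[0.7575 -0.1214; -0.1230 0.7893; -0.3559 -0.4040]  nu=[-5.5207, -0.7003]  x^+=[-1.9998, -2.7023, 0.3678]  P^+=[0.2230 0.0491 0.2543; 0.0491 0.1796 0.2904; 0.2543 0.2904 1.1697]
step 2: x^-=[-2.4976, -3.1015, 0.8423]  P^-=[0.6240 0.0855 0.3761; 0.0855 0.3415 0.3571; 0.3761 0.3571 1.9278]  S=[0.7670 0.0725; 0.0725 0.4195]  K=[0.6873 -0.1096; -0.0560 0.5784; -0.1724 -0.4528]  nu=[0.7570, 6.0391]  x^+=[-2.6393, 0.3491, -2.0229]  P^+=[0.2676 0.1123 0.4674; 0.1123 0.2034 0.4649; 0.4674 0.4649 1.8077]
step 3: x^-=[-2.4209, 0.8262, -2.3542]  P^-=[0.6969 0.1581 0.6645; 0.1581 0.3536 0.5715; 0.6645 0.5715 2.7906]  S=[0.7463 0.0685; 0.0685 0.3795]  K=[0.6993 -0.1431; -0.0331 0.5068; -0.1011 -0.5943]  nu=[4.7868, -1.2914]  x^+=[1.1115, 0.0135, -2.0708]  P^+=[0.3379 0.1783 0.7125; 0.1783 0.2576 0.6855; 0.7125 0.6855 2.6407]
step 4: x^-=[1.0272, -0.1181, -2.5628]  P^-=[0.7961 0.2394 1.0021; 0.2394 0.4119 0.8438; 1.0021 0.8438 3.9235]  S=[0.7453 0.0672; 0.0672 0.3746]  K=[0.7109 -0.1848; -0.0209 0.4595; -0.0583 -0.7455]  nu=[-0.0145, 2.0579]  x^+=[0.6366, 0.8278, -4.0961]  P^+=[0.4243 0.2601 1.0163; 0.2601 0.3338 0.9719; 1.0163 0.9719 3.7070]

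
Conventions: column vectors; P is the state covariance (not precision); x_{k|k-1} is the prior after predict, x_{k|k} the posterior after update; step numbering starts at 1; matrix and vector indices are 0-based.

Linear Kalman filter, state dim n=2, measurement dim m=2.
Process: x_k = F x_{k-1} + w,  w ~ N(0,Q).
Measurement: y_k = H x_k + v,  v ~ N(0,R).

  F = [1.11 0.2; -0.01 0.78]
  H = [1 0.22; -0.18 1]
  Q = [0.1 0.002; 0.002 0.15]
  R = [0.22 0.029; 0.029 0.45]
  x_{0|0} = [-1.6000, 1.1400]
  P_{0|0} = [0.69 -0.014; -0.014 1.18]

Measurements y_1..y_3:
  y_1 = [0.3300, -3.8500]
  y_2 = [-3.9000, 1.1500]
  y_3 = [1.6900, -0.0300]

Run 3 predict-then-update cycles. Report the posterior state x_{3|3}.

x_post = [-0.2617, -0.0775]

step 1: x^-=[-1.5480, 0.9052]  P^-=[0.9911 0.1663; 0.1663 0.8682]  S=[1.3263 0.2013; 0.2013 1.2904]  K=[0.7951 -0.1334; 0.1749 0.6223]  nu=[1.6789, -5.0338]  x^+=[0.4585, -1.9336]  P^+=[0.1724 -0.0060; -0.0060 0.2840]
step 2: x^-=[0.1222, -1.5128]  P^-=[0.3211 0.0393; 0.0393 0.3229]  S=[0.5740 0.0799; 0.0799 0.7692]  K=[0.5863 -0.0850; 0.1369 0.3964]  nu=[-3.6894, 2.6848]  x^+=[-2.2692, -0.9538]  P^+=[0.1262 0.0014; 0.0014 0.1826]
step 3: x^-=[-2.7095, -0.7213]  P^-=[0.2634 0.0303; 0.0303 0.2611]  S=[0.5094 0.0682; 0.0682 0.7087]  K=[0.5404 -0.0761; 0.1257 0.3486]  nu=[4.5582, 0.2036]  x^+=[-0.2617, -0.0775]  P^+=[0.1162 0.0023; 0.0023 0.1609]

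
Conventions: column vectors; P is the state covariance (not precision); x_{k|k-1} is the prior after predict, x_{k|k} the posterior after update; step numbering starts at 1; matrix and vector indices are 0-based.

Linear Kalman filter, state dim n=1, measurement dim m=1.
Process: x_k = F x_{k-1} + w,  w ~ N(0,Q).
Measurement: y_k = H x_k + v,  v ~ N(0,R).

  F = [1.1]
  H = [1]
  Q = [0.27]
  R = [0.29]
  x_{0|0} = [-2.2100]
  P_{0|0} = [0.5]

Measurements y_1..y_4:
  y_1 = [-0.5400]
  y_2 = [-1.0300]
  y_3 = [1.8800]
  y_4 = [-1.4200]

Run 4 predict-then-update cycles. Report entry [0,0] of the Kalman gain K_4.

K[0,0] = 0.6290

step 1: x^-=[-2.4310]  P^-=[0.8750]  S=[1.1650]  K=[0.7511]  nu=[1.8910]  x^+=[-1.0107]  P^+=[0.2178]
step 2: x^-=[-1.1118]  P^-=[0.5336]  S=[0.8236]  K=[0.6479]  nu=[0.0818]  x^+=[-1.0588]  P^+=[0.1879]
step 3: x^-=[-1.1647]  P^-=[0.4973]  S=[0.7873]  K=[0.6317]  nu=[3.0447]  x^+=[0.7586]  P^+=[0.1832]
step 4: x^-=[0.8344]  P^-=[0.4917]  S=[0.7817]  K=[0.6290]  nu=[-2.2544]  x^+=[-0.5836]  P^+=[0.1824]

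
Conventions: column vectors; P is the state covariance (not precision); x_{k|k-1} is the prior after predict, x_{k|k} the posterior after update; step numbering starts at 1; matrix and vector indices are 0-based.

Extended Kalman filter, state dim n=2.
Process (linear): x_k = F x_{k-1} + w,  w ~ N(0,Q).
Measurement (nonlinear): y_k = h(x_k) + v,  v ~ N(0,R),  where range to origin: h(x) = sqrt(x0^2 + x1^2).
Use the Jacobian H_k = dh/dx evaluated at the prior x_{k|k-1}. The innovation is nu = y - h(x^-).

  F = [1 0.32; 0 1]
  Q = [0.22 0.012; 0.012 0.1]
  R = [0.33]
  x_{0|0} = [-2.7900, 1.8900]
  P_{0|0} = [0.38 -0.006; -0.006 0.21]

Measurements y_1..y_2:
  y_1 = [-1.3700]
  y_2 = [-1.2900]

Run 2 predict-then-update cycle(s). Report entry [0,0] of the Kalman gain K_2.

K[0,0] = 0.5690

step 1: x^-=[-2.1852, 1.8900]  P^-=[0.6177 0.0732; 0.0732 0.3100]  H_jac=[-0.7563 0.6542]  S=[0.7436]  K=[-0.5639; 0.1983]  nu=[-4.2592]  x^+=[0.2165, 1.0455]  P^+=[0.3812 0.1563; 0.1563 0.2808]
step 2: x^-=[0.5510, 1.0455]  P^-=[0.7300 0.2582; 0.2582 0.3808]  H_jac=[0.4662 0.8847]  S=[0.9997]  K=[0.5690; 0.4574]  nu=[-2.4718]  x^+=[-0.8554, -0.0850]  P^+=[0.4064 -0.0020; -0.0020 0.1716]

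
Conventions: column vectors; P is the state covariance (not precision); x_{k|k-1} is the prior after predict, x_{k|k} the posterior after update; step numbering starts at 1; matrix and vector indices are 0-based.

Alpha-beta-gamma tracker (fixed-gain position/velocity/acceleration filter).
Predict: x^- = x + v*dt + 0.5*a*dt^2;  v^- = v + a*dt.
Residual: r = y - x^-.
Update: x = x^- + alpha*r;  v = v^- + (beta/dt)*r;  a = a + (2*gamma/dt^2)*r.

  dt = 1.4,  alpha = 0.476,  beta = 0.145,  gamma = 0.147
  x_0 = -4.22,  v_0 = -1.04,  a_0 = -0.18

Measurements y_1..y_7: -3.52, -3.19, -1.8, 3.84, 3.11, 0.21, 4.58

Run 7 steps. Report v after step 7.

step 1: x_pred=-5.8524  r=2.3324  x^+=-4.7422  v^+=-1.0504  a^+=0.1699
step 2: x_pred=-6.0463  r=2.8563  x^+=-4.6867  v^+=-0.5168  a^+=0.5983
step 3: x_pred=-4.8239  r=3.0239  x^+=-3.3845  v^+=0.6340  a^+=1.0519
step 4: x_pred=-1.4660  r=5.3060  x^+=1.0596  v^+=2.6562  a^+=1.8478
step 5: x_pred=6.5892  r=-3.4792  x^+=4.9331  v^+=4.8828  a^+=1.3259
step 6: x_pred=13.0684  r=-12.8584  x^+=6.9478  v^+=5.4073  a^+=-0.6028
step 7: x_pred=13.9272  r=-9.3472  x^+=9.4780  v^+=3.5952  a^+=-2.0049

v_post = 3.5952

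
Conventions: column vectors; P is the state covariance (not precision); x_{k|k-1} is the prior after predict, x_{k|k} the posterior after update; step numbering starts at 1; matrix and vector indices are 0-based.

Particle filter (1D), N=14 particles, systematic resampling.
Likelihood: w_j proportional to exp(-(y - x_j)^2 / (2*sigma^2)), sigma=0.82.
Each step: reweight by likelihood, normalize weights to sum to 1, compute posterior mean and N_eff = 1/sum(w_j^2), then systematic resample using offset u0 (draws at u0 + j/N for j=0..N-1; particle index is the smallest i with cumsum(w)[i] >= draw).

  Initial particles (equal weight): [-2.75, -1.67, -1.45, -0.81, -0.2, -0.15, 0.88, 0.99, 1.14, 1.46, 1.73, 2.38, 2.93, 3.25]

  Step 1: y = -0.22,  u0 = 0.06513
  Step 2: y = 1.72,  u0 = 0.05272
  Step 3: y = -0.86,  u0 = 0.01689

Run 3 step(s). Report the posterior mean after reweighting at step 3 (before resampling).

post_mean = 0.1926

step 1: w=[0.0019, 0.0466, 0.0722, 0.1717, 0.2224, 0.2216, 0.0905, 0.0749, 0.0562, 0.0273, 0.0132, 0.0015, 0.0001, 0.0000]  mean=-0.1202  Neff=6.5231  idx=[2, 3, 3, 3, 4, 4, 4, 5, 5, 5, 6, 7, 8, 10]
step 2: w=[0.0002, 0.0025, 0.0025, 0.0025, 0.0185, 0.0185, 0.0185, 0.0213, 0.0213, 0.0213, 0.1698, 0.1930, 0.2234, 0.2869]  mean=1.0645  Neff=4.9830  idx=[6, 9, 10, 10, 11, 11, 11, 12, 12, 12, 13, 13, 13, 13]
step 3: w=[0.3551, 0.3374, 0.0517, 0.0517, 0.0385, 0.0385, 0.0385, 0.0251, 0.0251, 0.0251, 0.0033, 0.0033, 0.0033, 0.0033]  mean=0.1926  Neff=3.9738  idx=[0, 0, 0, 0, 0, 1, 1, 1, 1, 1, 2, 4, 6, 8]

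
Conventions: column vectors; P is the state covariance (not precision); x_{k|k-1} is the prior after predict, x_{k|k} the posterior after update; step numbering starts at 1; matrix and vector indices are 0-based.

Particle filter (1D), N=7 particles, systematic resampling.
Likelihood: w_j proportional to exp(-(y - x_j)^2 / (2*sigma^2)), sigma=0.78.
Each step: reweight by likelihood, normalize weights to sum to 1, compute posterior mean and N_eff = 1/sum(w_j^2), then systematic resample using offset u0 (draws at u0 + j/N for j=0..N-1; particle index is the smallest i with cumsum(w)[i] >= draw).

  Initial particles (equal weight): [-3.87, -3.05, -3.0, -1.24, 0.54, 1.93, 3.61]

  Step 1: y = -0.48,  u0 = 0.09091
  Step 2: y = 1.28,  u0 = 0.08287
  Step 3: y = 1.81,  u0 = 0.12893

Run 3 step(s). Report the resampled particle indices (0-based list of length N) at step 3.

resampled_idx = [0, 1, 2, 3, 4, 5, 6]

step 1: w=[0.0001, 0.0041, 0.0051, 0.5837, 0.3991, 0.0079, 0.0000]  mean=-0.5211  Neff=1.9996  idx=[3, 3, 3, 3, 4, 4, 4]
step 2: w=[0.0028, 0.0028, 0.0028, 0.0028, 0.3296, 0.3296, 0.3296]  mean=0.5201  Neff=3.0680  idx=[4, 4, 5, 5, 5, 6, 6]
step 3: w=[0.1429, 0.1429, 0.1429, 0.1429, 0.1429, 0.1429, 0.1429]  mean=0.5400  Neff=7.0000  idx=[0, 1, 2, 3, 4, 5, 6]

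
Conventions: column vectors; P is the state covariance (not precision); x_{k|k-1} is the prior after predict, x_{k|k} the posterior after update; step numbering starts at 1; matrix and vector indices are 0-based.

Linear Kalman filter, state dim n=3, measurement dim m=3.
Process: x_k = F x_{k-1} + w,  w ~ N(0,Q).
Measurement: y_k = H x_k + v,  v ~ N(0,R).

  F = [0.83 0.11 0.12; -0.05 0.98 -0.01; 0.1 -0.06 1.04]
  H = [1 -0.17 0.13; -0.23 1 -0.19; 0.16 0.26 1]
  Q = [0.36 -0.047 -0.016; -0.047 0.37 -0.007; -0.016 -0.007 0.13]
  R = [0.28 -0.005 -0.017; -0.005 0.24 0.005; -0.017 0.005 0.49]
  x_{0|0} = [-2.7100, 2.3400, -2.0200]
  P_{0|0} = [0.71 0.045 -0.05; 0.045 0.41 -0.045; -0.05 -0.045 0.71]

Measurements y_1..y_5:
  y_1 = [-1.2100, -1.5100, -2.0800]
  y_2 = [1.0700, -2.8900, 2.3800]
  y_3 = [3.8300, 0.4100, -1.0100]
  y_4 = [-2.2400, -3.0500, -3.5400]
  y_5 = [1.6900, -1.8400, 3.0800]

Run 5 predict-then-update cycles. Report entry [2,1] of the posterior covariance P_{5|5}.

step 1: x^-=[-2.2343, 2.4489, -2.5122]  P^-=[0.8614 -0.0013 0.0785; -0.0013 0.7620 -0.0807; 0.0785 -0.0807 0.9012]  S=[1.2030 -0.3866 0.2951; -0.3866 1.1183 -0.0971; 0.2951 -0.0971 1.4478]  K=[0.7455 0.0663 0.0017; 0.0920 0.7369 0.1116; -0.0410 -0.2026 0.6114]  nu=[1.7672, -4.9501, 0.1530]  x^+=[-1.2445, -1.0193, -1.4885]  P^+=[0.2252 0.0524 -0.0612; 0.0524 0.1889 -0.0007; -0.0612 -0.0007 0.3092]
step 2: x^-=[-1.3237, -0.9218, -1.6114]  P^-=[0.5193 0.0067 -0.0156; 0.0067 0.5468 -0.0146; -0.0156 -0.0146 0.4541]  S=[0.8170 -0.2205 0.0886; -0.2205 0.8318 0.0326; 0.0886 0.0326 0.9824]  K=[0.6405 0.0375 0.0115; 0.0622 0.6713 0.1030; -0.0329 -0.1439 0.4636]  nu=[2.4464, -2.5788, 4.4428]  x^+=[0.1977, -2.0431, 0.7390]  P^+=[0.1920 0.0412 -0.0465; 0.0412 0.1711 0.0017; -0.0465 0.0017 0.2340]
step 3: x^-=[0.0280, -2.0195, 0.9109]  P^-=[0.4960 -0.0027 -0.0141; -0.0027 0.5307 -0.0121; -0.0141 -0.0121 0.3753]  S=[0.7955 -0.2202 0.0743; -0.2202 0.8151 0.0454; 0.0743 0.0454 0.9028]  K=[0.6280 0.0287 0.0184; 0.0556 0.6641 0.1010; -0.0287 -0.1294 0.4185]  nu=[3.3402, 2.6090, -1.4003]  x^+=[2.1750, -0.2424, -0.1087]  P^+=[0.1874 0.0390 -0.0417; 0.0390 0.1689 0.0017; -0.0417 0.0017 0.2111]
step 4: x^-=[1.7655, -0.3453, 0.1190]  P^-=[0.4931 -0.0045 -0.0130; -0.0045 0.5288 -0.0122; -0.0130 -0.0122 0.3515]  S=[0.7930 -0.2208 0.0716; -0.2208 0.8131 0.0489; 0.0716 0.0489 0.8790]  K=[0.6262 0.0268 0.0212; 0.0546 0.6632 0.1004; -0.0274 -0.1251 0.4031]  nu=[-4.0797, -2.2761, -3.8517]  x^+=[-0.9316, -2.4641, -1.0373]  P^+=[0.1866 0.0387 -0.0401; 0.0387 0.1686 0.0016; -0.0401 0.0016 0.2034]
step 5: x^-=[-1.1687, -2.3579, -1.0241]  P^-=[0.4927 -0.0048 -0.0126; -0.0048 0.5285 -0.0123; -0.0126 -0.0123 0.3434]  S=[0.7926 -0.2208 0.0708; -0.2208 0.8128 0.0501; 0.0708 0.0501 0.8709]  K=[0.6259 0.0263 0.0222; 0.0544 0.6631 0.1002; -0.0270 -0.1237 0.3977]  nu=[2.5910, 0.0545, 4.9041]  x^+=[0.5632, -1.6896, 0.8495]  P^+=[0.1864 0.0387 -0.0395; 0.0387 0.1686 0.0015; -0.0395 0.0015 0.2006]

P_post[2,1] = 0.0015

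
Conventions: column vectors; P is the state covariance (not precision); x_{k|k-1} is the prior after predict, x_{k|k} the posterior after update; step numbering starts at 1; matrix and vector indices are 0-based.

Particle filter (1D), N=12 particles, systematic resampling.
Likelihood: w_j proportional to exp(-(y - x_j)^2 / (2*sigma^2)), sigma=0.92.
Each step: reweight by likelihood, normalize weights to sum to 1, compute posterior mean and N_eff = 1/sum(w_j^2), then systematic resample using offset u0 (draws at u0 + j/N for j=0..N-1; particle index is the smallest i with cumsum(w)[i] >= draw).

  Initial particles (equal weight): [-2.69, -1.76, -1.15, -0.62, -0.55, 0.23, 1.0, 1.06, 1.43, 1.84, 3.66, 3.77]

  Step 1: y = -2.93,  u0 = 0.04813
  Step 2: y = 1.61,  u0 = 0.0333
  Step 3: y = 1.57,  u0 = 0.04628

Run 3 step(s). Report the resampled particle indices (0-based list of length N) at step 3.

step 1: w=[0.5869, 0.2705, 0.0934, 0.0260, 0.0214, 0.0017, 0.0001, 0.0001, 0.0000, 0.0000, 0.0000, 0.0000]  mean=-2.1897  Neff=2.3391  idx=[0, 0, 0, 0, 0, 0, 0, 1, 1, 1, 2, 3]
step 2: w=[0.0003, 0.0003, 0.0003, 0.0003, 0.0003, 0.0003, 0.0003, 0.0180, 0.0180, 0.0180, 0.1636, 0.7806]  mean=-0.7720  Neff=1.5697  idx=[8, 10, 10, 11, 11, 11, 11, 11, 11, 11, 11, 11]
step 3: w=[0.0026, 0.0227, 0.0227, 0.1058, 0.1058, 0.1058, 0.1058, 0.1058, 0.1058, 0.1058, 0.1058, 0.1058]  mean=-0.6470  Neff=9.8298  idx=[2, 3, 4, 5, 6, 6, 7, 8, 9, 10, 10, 11]

resampled_idx = [2, 3, 4, 5, 6, 6, 7, 8, 9, 10, 10, 11]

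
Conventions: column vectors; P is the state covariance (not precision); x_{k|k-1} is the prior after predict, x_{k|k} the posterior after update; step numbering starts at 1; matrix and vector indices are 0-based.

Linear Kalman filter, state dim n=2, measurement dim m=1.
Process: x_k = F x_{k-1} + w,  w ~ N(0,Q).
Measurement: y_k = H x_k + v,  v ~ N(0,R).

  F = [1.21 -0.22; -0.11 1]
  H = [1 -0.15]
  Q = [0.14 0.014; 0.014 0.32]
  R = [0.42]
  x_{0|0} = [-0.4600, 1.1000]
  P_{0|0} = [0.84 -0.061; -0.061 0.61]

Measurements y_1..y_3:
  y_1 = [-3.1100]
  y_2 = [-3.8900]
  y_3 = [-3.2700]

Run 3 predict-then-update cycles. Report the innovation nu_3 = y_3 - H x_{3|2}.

step 1: x^-=[-0.7986, 1.1506]  P^-=[1.4318 -0.3073; -0.3073 0.9536]  S=[1.9655]  K=[0.7519; -0.2291]  nu=[-2.1388]  x^+=[-2.4069, 1.6406]  P^+=[0.3205 0.0313; 0.0313 0.8504]
step 2: x^-=[-3.2732, 1.9054]  P^-=[0.6337 -0.1771; -0.1771 1.1674]  S=[1.1331]  K=[0.5827; -0.3108]  nu=[-0.3309]  x^+=[-3.4661, 2.0083]  P^+=[0.2490 0.0281; 0.0281 1.0579]
step 3: x^-=[-4.6358, 2.3895]  P^-=[0.5407 -0.2171; -0.2171 1.3747]  S=[1.0568]  K=[0.5425; -0.4006]  nu=[1.7242]  x^+=[-3.7004, 1.6988]  P^+=[0.2297 0.0125; 0.0125 1.2052]

innov = [1.7242]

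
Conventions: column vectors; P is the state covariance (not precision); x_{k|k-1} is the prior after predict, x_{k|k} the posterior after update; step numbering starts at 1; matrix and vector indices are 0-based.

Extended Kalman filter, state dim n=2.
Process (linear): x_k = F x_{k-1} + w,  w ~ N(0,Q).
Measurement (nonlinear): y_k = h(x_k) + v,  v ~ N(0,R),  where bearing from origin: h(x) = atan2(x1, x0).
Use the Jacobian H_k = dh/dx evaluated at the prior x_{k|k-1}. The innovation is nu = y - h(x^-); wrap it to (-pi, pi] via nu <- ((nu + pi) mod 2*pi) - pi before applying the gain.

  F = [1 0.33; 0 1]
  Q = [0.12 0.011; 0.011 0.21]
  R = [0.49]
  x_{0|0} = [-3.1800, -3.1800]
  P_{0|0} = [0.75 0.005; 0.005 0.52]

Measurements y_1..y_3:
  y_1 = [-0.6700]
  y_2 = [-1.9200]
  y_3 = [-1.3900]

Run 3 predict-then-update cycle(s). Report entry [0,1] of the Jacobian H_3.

step 1: x^-=[-4.2294, -3.1800]  P^-=[0.9299 0.1876; 0.1876 0.7300]  H_jac=[0.1136 -0.1510]  S=[0.5122]  K=[0.1509; -0.1737]  nu=[1.8269]  x^+=[-3.9538, -3.4973]  P^+=[0.9183 0.2010; 0.2010 0.7145]
step 2: x^-=[-5.1079, -3.4973]  P^-=[1.2488 0.4478; 0.4478 0.9245]  H_jac=[0.0913 -0.1333]  S=[0.5059]  K=[0.1073; -0.1628]  nu=[0.6212]  x^+=[-5.0412, -3.5984]  P^+=[1.2429 0.4567; 0.4567 0.9111]
step 3: x^-=[-6.2287, -3.5984]  P^-=[1.7636 0.7683; 0.7683 1.1211]  H_jac=[0.0695 -0.1204]  S=[0.5019]  K=[0.0601; -0.1624]  nu=[1.2277]  x^+=[-6.1550, -3.7978]  P^+=[1.7617 0.7732; 0.7732 1.1079]

H_jac[0,1] = -0.1204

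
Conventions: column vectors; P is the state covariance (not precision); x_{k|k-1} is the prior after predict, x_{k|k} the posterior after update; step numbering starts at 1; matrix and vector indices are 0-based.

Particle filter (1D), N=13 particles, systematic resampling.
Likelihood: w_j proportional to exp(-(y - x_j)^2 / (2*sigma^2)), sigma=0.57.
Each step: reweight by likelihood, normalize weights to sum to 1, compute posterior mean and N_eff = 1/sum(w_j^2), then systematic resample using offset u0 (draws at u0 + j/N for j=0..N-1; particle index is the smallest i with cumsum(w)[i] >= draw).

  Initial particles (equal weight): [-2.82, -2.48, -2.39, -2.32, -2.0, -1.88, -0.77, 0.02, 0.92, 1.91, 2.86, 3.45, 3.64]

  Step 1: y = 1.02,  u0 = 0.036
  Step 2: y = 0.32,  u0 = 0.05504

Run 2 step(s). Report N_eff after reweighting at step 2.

step 1: w=[0.0000, 0.0000, 0.0000, 0.0000, 0.0000, 0.0000, 0.0048, 0.1423, 0.6531, 0.1960, 0.0036, 0.0001, 0.0000]  mean=0.9851  Neff=2.0605  idx=[7, 7, 8, 8, 8, 8, 8, 8, 8, 8, 9, 9, 9]
step 2: w=[0.1360, 0.1360, 0.0898, 0.0898, 0.0898, 0.0898, 0.0898, 0.0898, 0.0898, 0.0898, 0.0032, 0.0032, 0.0032]  mean=0.6846  Neff=9.8476  idx=[0, 0, 1, 2, 3, 3, 4, 5, 6, 7, 8, 9, 9]

N_eff = 9.8476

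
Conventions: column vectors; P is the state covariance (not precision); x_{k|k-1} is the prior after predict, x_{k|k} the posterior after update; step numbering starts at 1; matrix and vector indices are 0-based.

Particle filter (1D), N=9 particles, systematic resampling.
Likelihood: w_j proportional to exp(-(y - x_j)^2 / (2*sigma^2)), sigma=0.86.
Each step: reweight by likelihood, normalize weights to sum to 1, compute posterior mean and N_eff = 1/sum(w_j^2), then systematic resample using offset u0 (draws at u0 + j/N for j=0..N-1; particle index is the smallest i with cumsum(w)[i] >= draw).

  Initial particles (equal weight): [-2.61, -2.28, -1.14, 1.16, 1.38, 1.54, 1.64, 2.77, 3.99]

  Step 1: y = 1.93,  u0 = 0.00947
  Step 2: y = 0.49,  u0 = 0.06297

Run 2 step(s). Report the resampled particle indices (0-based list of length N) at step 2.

step 1: w=[0.0000, 0.0000, 0.0004, 0.1670, 0.2032, 0.2250, 0.2355, 0.1547, 0.0142]  mean=1.6914  Neff=5.0150  idx=[3, 3, 4, 4, 5, 5, 6, 6, 7]
step 2: w=[0.1661, 0.1661, 0.1317, 0.1317, 0.1068, 0.1068, 0.0920, 0.0920, 0.0067]  mean=1.3982  Neff=7.7113  idx=[0, 1, 1, 2, 3, 4, 5, 6, 7]

resampled_idx = [0, 1, 1, 2, 3, 4, 5, 6, 7]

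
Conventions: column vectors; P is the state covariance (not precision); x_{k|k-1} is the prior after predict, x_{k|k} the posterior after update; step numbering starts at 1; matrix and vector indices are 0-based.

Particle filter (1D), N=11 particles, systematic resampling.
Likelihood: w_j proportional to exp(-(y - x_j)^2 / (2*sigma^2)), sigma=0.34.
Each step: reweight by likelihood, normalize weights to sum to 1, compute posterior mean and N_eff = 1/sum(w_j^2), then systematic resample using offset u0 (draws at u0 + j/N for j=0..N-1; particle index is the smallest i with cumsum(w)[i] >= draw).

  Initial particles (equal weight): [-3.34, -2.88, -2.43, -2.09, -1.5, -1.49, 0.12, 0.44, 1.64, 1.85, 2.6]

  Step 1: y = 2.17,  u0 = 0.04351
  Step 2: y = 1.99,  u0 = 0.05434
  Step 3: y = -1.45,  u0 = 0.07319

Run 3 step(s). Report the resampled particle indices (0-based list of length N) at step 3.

step 1: w=[0.0000, 0.0000, 0.0000, 0.0000, 0.0000, 0.0000, 0.0000, 0.0000, 0.2137, 0.4625, 0.3237]  mean=2.0479  Neff=2.7440  idx=[8, 8, 9, 9, 9, 9, 9, 10, 10, 10, 10]
step 2: w=[0.0896, 0.0896, 0.1398, 0.1398, 0.1398, 0.1398, 0.1398, 0.0304, 0.0304, 0.0304, 0.0304]  mean=1.9037  Neff=8.5107  idx=[0, 1, 2, 3, 3, 4, 5, 5, 6, 6, 9]
step 3: w=[0.4940, 0.4940, 0.0015, 0.0015, 0.0015, 0.0015, 0.0015, 0.0015, 0.0015, 0.0015, 0.0000]  mean=1.6425  Neff=2.0485  idx=[0, 0, 0, 0, 0, 1, 1, 1, 1, 1, 1]

resampled_idx = [0, 0, 0, 0, 0, 1, 1, 1, 1, 1, 1]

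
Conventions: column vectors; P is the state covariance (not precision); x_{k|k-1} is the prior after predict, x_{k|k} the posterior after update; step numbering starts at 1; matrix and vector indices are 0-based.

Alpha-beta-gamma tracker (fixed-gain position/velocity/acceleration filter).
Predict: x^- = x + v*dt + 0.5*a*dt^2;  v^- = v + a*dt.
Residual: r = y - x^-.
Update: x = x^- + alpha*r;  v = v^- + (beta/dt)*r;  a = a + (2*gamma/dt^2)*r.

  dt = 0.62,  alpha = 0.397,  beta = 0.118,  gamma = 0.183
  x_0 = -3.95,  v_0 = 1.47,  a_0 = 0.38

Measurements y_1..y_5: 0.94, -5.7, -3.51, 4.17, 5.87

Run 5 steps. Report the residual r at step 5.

step 1: x_pred=-2.9656  r=3.9056  x^+=-1.4151  v^+=2.4489  a^+=4.0986
step 2: x_pred=0.8910  r=-6.5910  x^+=-1.7256  v^+=3.7356  a^+=-2.1769
step 3: x_pred=0.1721  r=-3.6821  x^+=-1.2897  v^+=1.6852  a^+=-5.6828
step 4: x_pred=-1.3371  r=5.5071  x^+=0.8492  v^+=-0.7900  a^+=-0.4392
step 5: x_pred=0.2750  r=5.5950  x^+=2.4962  v^+=0.0025  a^+=4.8880

resid = 5.5950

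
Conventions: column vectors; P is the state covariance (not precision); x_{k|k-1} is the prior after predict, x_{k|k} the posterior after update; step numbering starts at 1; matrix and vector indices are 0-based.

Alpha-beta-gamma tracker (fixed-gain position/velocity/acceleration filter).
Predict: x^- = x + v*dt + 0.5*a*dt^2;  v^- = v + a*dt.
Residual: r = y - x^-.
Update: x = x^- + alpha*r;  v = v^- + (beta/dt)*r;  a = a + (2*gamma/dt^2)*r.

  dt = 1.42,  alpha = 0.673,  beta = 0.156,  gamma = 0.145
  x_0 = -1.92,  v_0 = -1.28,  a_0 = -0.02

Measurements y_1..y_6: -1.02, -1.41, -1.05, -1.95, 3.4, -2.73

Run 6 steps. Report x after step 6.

step 1: x_pred=-3.7578  r=2.7378  x^+=-1.9152  v^+=-1.0076  a^+=0.3737
step 2: x_pred=-2.9693  r=1.5593  x^+=-1.9199  v^+=-0.3056  a^+=0.5980
step 3: x_pred=-1.7509  r=0.7009  x^+=-1.2792  v^+=0.6206  a^+=0.6988
step 4: x_pred=0.3065  r=-2.2565  x^+=-1.2121  v^+=1.3650  a^+=0.3743
step 5: x_pred=1.1035  r=2.2965  x^+=2.6490  v^+=2.1487  a^+=0.7046
step 6: x_pred=6.4106  r=-9.1406  x^+=0.2590  v^+=2.1450  a^+=-0.6100

x_post = 0.2590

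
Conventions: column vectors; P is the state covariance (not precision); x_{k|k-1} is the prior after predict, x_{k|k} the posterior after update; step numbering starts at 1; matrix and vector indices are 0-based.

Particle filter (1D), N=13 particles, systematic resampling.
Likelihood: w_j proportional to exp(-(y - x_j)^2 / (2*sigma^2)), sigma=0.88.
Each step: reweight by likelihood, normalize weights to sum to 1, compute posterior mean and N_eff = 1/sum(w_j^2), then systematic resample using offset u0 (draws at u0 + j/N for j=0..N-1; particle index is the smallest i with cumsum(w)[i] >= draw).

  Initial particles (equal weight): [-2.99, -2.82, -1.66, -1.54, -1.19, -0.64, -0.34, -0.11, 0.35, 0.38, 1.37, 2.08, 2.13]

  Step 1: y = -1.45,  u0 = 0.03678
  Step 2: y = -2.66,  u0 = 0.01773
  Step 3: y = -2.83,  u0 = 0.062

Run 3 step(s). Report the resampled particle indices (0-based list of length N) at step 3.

step 1: w=[0.0424, 0.0583, 0.1905, 0.1950, 0.1876, 0.1283, 0.0885, 0.0615, 0.0242, 0.0226, 0.0012, 0.0001, 0.0000]  mean=-1.2310  Neff=6.9519  idx=[0, 2, 2, 2, 3, 3, 4, 4, 4, 5, 6, 6, 8]
step 2: w=[0.2180, 0.1227, 0.1227, 0.1227, 0.1041, 0.1041, 0.0580, 0.0580, 0.0580, 0.0168, 0.0072, 0.0072, 0.0007]  mean=-1.8057  Neff=8.0123  idx=[0, 0, 0, 1, 1, 2, 3, 3, 4, 5, 5, 7, 8]
step 3: w=[0.1538, 0.1538, 0.1538, 0.0646, 0.0646, 0.0646, 0.0646, 0.0646, 0.0534, 0.0534, 0.0534, 0.0275, 0.0275]  mean=-2.2287  Neff=9.8073  idx=[0, 0, 1, 1, 2, 2, 3, 5, 6, 7, 8, 10, 12]

resampled_idx = [0, 0, 1, 1, 2, 2, 3, 5, 6, 7, 8, 10, 12]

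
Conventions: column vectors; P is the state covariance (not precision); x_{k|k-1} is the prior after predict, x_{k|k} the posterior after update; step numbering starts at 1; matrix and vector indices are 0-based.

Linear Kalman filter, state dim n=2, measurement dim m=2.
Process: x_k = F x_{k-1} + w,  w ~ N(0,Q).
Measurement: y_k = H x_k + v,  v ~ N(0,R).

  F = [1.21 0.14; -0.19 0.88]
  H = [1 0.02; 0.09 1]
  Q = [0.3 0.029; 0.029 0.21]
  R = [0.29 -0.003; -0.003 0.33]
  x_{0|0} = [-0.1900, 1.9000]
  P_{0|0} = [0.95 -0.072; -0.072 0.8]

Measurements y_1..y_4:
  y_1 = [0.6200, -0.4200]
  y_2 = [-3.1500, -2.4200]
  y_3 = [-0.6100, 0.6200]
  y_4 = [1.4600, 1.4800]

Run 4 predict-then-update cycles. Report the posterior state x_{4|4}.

x_post = [0.4991, 0.8821]

step 1: x^-=[0.0361, 1.7081]  P^-=[1.6822 -0.1656; -0.1656 0.8879]  S=[1.9659 0.0003; 0.0003 1.2017]  K=[0.8540 -0.0120; -0.0753 0.7265]  nu=[0.5497, -2.1313]  x^+=[0.5311, 0.1183]  P^+=[0.2483 -0.0289; -0.0289 0.2426]
step 2: x^-=[0.6593, 0.0032]  P^-=[0.6585 -0.0282; -0.0282 0.4165]  S=[0.9475 0.0364; 0.0364 0.7467]  K=[0.6941 0.0078; -0.0423 0.5564]  nu=[-3.8093, -2.4826]  x^+=[-2.0041, -1.2169]  P^+=[0.2016 -0.0176; -0.0176 0.1853]
step 3: x^-=[-2.5953, -0.6901]  P^-=[0.5928 -0.0128; -0.0128 0.3667]  S=[0.8825 0.0448; 0.0448 0.6992]  K=[0.6707 0.0149; -0.0329 0.5249]  nu=[1.9991, 1.5437]  x^+=[-1.2313, 0.0544]  P^+=[0.1948 -0.0146; -0.0146 0.1746]
step 4: x^-=[-1.4823, 0.2818]  P^-=[0.5836 -0.0094; -0.0094 0.3572]  S=[0.8734 0.0472; 0.0472 0.6902]  K=[0.6671 0.0168; -0.0306 0.5183]  nu=[2.9367, 1.3316]  x^+=[0.4991, 0.8821]  P^+=[0.1937 -0.0139; -0.0139 0.1724]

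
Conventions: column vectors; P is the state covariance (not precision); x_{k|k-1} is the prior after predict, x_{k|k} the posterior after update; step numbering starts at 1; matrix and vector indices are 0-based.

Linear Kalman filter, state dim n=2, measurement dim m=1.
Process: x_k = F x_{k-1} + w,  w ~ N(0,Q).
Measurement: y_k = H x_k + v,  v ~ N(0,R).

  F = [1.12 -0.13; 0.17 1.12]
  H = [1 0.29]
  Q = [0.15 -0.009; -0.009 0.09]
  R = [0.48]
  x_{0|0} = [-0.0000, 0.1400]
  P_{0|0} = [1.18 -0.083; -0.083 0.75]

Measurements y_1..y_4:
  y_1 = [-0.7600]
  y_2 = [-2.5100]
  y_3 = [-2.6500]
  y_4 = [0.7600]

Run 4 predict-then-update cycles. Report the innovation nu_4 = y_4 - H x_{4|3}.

innov = [3.4817]

step 1: x^-=[-0.0182, 0.1568]  P^-=[1.6670 0.0042; 0.0042 1.0333]  S=[2.2364]  K=[0.7460; 0.1359]  nu=[-0.7873]  x^+=[-0.6055, 0.0498]  P^+=[0.4226 -0.2225; -0.2225 0.9920]
step 2: x^-=[-0.6846, -0.0471]  P^-=[0.7616 -0.3471; -0.3471 1.2619]  S=[1.1464]  K=[0.5765; 0.0164]  nu=[-1.8117]  x^+=[-1.7292, -0.0769]  P^+=[0.3806 -0.3580; -0.3580 1.2616]
step 3: x^-=[-1.9267, -0.3800]  P^-=[0.7529 -0.5614; -0.5614 1.5472]  S=[1.0375]  K=[0.5688; -0.1086]  nu=[-0.6131]  x^+=[-2.2754, -0.3134]  P^+=[0.4172 -0.4973; -0.4973 1.5350]
step 4: x^-=[-2.5077, -0.7379]  P^-=[0.8441 -0.7658; -0.7658 1.8381]  S=[1.0345]  K=[0.6013; -0.2250]  nu=[3.4817]  x^+=[-0.4143, -1.5212]  P^+=[0.4701 -0.6259; -0.6259 1.7858]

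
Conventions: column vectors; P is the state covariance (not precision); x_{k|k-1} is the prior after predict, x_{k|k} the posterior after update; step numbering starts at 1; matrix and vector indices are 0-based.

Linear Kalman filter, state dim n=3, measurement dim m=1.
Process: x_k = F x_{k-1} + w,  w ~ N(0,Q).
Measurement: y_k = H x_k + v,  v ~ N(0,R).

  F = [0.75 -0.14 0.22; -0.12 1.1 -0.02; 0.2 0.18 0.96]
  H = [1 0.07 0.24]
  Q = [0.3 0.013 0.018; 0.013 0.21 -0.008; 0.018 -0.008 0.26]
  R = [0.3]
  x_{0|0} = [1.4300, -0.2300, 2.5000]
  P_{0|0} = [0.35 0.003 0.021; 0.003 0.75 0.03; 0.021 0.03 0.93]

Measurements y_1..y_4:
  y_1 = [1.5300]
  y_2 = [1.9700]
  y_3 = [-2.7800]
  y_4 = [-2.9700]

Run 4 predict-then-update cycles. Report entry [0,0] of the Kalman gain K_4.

step 1: x^-=[1.6547, -0.4746, 2.6446]  P^-=[0.5610 -0.1291 0.2615; -0.1291 1.1209 0.1439; 0.2615 0.1439 1.1740]  S=[1.0465]  K=[0.5875; -0.0154; 0.5288]  nu=[-0.7262]  x^+=[1.2281, -0.4634, 2.2606]  P^+=[0.1999 -0.1196 -0.0636; -0.1196 1.1207 0.1524; -0.0636 0.1524 0.8814]
step 2: x^-=[1.4833, -0.7024, 2.3324]  P^-=[0.4718 -0.2422 0.1301; -0.2422 1.5938 0.3364; 0.1301 0.3364 1.1363]  S=[0.8849]  K=[0.5493; -0.0564; 0.4818]  nu=[-0.0239]  x^+=[1.4702, -0.7010, 2.3209]  P^+=[0.2048 -0.2148 -0.1041; -0.2148 1.5910 0.3605; -0.1041 0.3605 0.9309]
step 3: x^-=[1.7113, -0.9939, 2.3959]  P^-=[0.4800 -0.3428 0.0685; -0.3428 2.1788 0.6334; 0.0685 0.6334 1.2468]  S=[0.8687]  K=[0.5439; -0.0441; 0.4744]  nu=[-4.9968]  x^+=[-1.0063, -0.7737, 0.0254]  P^+=[0.2230 -0.3220 -0.1556; -0.3220 2.1771 0.6515; -0.1556 0.6515 1.0513]
step 4: x^-=[-0.6408, -0.7308, -0.3161]  P^-=[0.4952 -0.4521 0.0035; -0.4521 2.9035 1.0379; 0.0035 1.0379 1.4505]  S=[0.8662]  K=[0.5361; 0.0003; 0.4899]  nu=[-2.2022]  x^+=[-1.8213, -0.7315, -1.3949]  P^+=[0.2462 -0.4522 -0.2239; -0.4522 2.9035 1.0377; -0.2239 1.0377 1.2427]

K[0,0] = 0.5361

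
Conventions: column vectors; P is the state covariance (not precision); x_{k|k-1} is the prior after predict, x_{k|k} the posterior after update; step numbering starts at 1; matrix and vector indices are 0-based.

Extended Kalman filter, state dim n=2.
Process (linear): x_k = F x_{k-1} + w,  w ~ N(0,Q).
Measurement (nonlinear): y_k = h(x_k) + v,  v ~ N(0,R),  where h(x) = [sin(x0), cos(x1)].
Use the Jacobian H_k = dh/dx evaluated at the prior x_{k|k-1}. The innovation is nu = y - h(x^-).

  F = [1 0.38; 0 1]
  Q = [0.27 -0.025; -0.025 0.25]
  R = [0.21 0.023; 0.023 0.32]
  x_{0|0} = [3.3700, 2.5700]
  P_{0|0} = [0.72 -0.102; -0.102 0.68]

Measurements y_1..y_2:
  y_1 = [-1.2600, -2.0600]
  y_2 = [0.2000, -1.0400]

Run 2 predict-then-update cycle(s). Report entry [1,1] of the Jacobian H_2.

H_jac[1,1] = 0.4511

step 1: x^-=[4.3466, 2.5700]  P^-=[1.0107 0.1314; 0.1314 0.9300]  H_jac=[-0.3577 0.0000; 0.0000 -0.5410]  S=[0.3393 0.0484; 0.0484 0.5922]  K=[-1.0607 -0.0333; -0.0175 -0.8482]  nu=[-0.3262, -1.2190]  x^+=[4.7331, 3.6096]  P^+=[0.6249 0.0648; 0.0648 0.5025]
step 2: x^-=[6.1048, 3.6096]  P^-=[1.0167 0.2307; 0.2307 0.7525]  H_jac=[0.9841 0.0000; 0.0000 0.4511]  S=[1.1947 0.1254; 0.1254 0.4731]  K=[0.8377 -0.0021; 0.1180 0.6861]  nu=[0.3775, -0.1475]  x^+=[6.4213, 3.5529]  P^+=[0.1787 0.0412; 0.0412 0.4928]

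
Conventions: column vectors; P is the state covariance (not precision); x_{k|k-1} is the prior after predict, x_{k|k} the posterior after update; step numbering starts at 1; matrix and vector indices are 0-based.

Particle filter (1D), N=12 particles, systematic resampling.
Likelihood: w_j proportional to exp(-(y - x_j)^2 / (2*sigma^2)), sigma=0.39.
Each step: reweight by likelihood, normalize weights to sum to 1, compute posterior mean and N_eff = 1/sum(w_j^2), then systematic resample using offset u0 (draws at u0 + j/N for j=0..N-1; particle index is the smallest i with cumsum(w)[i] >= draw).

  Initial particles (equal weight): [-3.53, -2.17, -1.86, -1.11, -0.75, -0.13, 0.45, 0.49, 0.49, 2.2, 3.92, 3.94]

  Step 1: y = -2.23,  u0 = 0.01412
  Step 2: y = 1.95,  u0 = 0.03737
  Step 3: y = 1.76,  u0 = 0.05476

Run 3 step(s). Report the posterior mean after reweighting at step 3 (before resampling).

post_mean = -1.8600

step 1: w=[0.0023, 0.6002, 0.3872, 0.0098, 0.0005, 0.0000, 0.0000, 0.0000, 0.0000, 0.0000, 0.0000, 0.0000]  mean=-2.0421  Neff=1.9599  idx=[1, 1, 1, 1, 1, 1, 1, 1, 2, 2, 2, 2]
step 2: w=[0.0001, 0.0001, 0.0001, 0.0001, 0.0001, 0.0001, 0.0001, 0.0001, 0.2498, 0.2498, 0.2498, 0.2498]  mean=-1.8602  Neff=4.0049  idx=[8, 8, 8, 9, 9, 9, 10, 10, 10, 11, 11, 11]
step 3: w=[0.0833, 0.0833, 0.0833, 0.0833, 0.0833, 0.0833, 0.0833, 0.0833, 0.0833, 0.0833, 0.0833, 0.0833]  mean=-1.8600  Neff=12.0000  idx=[0, 1, 2, 3, 4, 5, 6, 7, 8, 9, 10, 11]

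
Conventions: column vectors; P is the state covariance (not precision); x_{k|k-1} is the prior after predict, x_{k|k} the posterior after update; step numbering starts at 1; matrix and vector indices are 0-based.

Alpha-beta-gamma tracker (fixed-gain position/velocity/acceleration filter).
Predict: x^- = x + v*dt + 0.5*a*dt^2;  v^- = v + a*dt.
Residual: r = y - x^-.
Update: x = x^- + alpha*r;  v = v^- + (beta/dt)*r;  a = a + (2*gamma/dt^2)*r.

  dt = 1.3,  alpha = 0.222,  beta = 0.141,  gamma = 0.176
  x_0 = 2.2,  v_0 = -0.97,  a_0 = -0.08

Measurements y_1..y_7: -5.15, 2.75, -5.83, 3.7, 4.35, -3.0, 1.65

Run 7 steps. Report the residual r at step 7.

step 1: x_pred=0.8714  r=-6.0214  x^+=-0.4654  v^+=-1.7271  a^+=-1.3342
step 2: x_pred=-3.8379  r=6.5879  x^+=-2.3754  v^+=-2.7470  a^+=0.0380
step 3: x_pred=-5.9144  r=0.0844  x^+=-5.8956  v^+=-2.6884  a^+=0.0556
step 4: x_pred=-9.3436  r=13.0436  x^+=-6.4479  v^+=-1.2014  a^+=2.7723
step 5: x_pred=-5.6672  r=10.0172  x^+=-3.4434  v^+=3.4891  a^+=4.8588
step 6: x_pred=5.1981  r=-8.1981  x^+=3.3781  v^+=8.9163  a^+=3.1512
step 7: x_pred=17.6321  r=-15.9821  x^+=14.0841  v^+=11.2794  a^+=-0.1776

resid = -15.9821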